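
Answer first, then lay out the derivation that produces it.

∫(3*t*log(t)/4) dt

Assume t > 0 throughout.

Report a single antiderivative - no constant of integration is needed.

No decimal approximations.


The answer is 3*t**2*log(t)/8 - 3*t**2/16.
Step 1. Integrate ∫(3*t*log(t)/4) dt by parts with u = log(t), dv = (3*t/4) dt, so v = 3*t**2/8 [assuming t > 0]: now 3*t**2*log(t)/8 + ∫(-3*t/8) dt.
Step 2. Evaluate the standard form: now 3*t**2*log(t)/8 - 3*t**2/16.
Answer: 3*t**2*log(t)/8 - 3*t**2/16.


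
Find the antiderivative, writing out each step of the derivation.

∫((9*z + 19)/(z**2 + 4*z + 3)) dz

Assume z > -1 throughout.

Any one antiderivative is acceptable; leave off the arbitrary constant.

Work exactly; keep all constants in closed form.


Step 1. Decompose ∫((9*z + 19)/(z**2 + 4*z + 3)) dz by partial fractions, (9*z + 19)/(z**2 + 4*z + 3) = 4/(z + 3) + 5/(z + 1): now ∫(5/(z + 1)) dz + ∫(4/(z + 3)) dz.
Step 2. Evaluate the standard form [assuming z > -1]: now 5*log(z + 1) + ∫(4/(z + 3)) dz.
Step 3. Evaluate the standard form [assuming z > -3]: now 5*log(z + 1) + 4*log(z + 3).
Answer: 5*log(z + 1) + 4*log(z + 3).


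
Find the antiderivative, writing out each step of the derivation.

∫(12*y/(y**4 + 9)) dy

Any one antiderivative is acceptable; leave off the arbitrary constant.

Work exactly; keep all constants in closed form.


Step 1. Substitute u = y**2, turning ∫(12*y/(y**4 + 9)) dy into ∫(6/(u**2 + 9)) du: now ∫(6/(u**2 + 9)) du.
Step 2. Evaluate the standard form: now 2*atan(u/3).
Step 3. Substitute back u = y**2: now 2*atan(y**2/3).
Answer: 2*atan(y**2/3).


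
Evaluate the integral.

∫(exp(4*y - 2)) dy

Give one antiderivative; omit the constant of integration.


Answer: exp(4*y - 2)/4.


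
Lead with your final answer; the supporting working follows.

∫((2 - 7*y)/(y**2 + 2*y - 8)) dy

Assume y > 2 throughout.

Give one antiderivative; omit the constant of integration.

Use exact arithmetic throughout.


The answer is -2*log(y - 2) - 5*log(y + 4).
Step 1. Decompose ∫((2 - 7*y)/(y**2 + 2*y - 8)) dy by partial fractions, (2 - 7*y)/(y**2 + 2*y - 8) = -5/(y + 4) - 2/(y - 2): now ∫(-2/(y - 2)) dy + ∫(-5/(y + 4)) dy.
Step 2. Evaluate the standard form [assuming y > 2]: now -2*log(y - 2) + ∫(-5/(y + 4)) dy.
Step 3. Evaluate the standard form [assuming y > -4]: now -2*log(y - 2) - 5*log(y + 4).
Answer: -2*log(y - 2) - 5*log(y + 4).


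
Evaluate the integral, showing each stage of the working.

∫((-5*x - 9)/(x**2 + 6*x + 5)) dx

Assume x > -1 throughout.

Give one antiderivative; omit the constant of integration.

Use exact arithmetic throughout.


Step 1. Decompose ∫((-5*x - 9)/(x**2 + 6*x + 5)) dx by partial fractions, (-5*x - 9)/(x**2 + 6*x + 5) = -4/(x + 5) - 1/(x + 1): now ∫(-1/(x + 1)) dx + ∫(-4/(x + 5)) dx.
Step 2. Evaluate the standard form [assuming x > -1]: now -log(x + 1) + ∫(-4/(x + 5)) dx.
Step 3. Evaluate the standard form [assuming x > -5]: now -log(x + 1) - 4*log(x + 5).
Answer: -log(x + 1) - 4*log(x + 5).


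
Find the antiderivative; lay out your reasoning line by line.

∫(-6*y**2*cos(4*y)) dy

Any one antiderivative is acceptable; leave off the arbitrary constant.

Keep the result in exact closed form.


Step 1. Integrate ∫(-6*y**2*cos(4*y)) dy by parts with u = y**2, dv = (-6*cos(4*y)) dy, so v = -3*sin(4*y)/2: now -3*y**2*sin(4*y)/2 + ∫(3*y*sin(4*y)) dy.
Step 2. Integrate ∫(3*y*sin(4*y)) dy by parts with u = y, dv = (3*sin(4*y)) dy, so v = -3*cos(4*y)/4: now -3*y**2*sin(4*y)/2 - 3*y*cos(4*y)/4 + ∫(3*cos(4*y)/4) dy.
Step 3. Evaluate the standard form: now -3*y**2*sin(4*y)/2 - 3*y*cos(4*y)/4 + 3*sin(4*y)/16.
Answer: -3*y**2*sin(4*y)/2 - 3*y*cos(4*y)/4 + 3*sin(4*y)/16.


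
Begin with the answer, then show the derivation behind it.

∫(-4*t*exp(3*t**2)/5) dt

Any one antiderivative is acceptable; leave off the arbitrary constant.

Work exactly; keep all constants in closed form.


The answer is -2*exp(3*t**2)/15.
Step 1. Substitute u = t**2, turning ∫(-4*t*exp(3*t**2)/5) dt into ∫(-2*exp(3*u)/5) du: now ∫(-2*exp(3*u)/5) du.
Step 2. Evaluate the standard form: now -2*exp(3*u)/15.
Step 3. Substitute back u = t**2: now -2*exp(3*t**2)/15.
Answer: -2*exp(3*t**2)/15.


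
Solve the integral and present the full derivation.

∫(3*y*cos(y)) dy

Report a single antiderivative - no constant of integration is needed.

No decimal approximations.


Step 1. Integrate ∫(3*y*cos(y)) dy by parts with u = y, dv = (3*cos(y)) dy, so v = 3*sin(y): now 3*y*sin(y) + ∫(-3*sin(y)) dy.
Step 2. Evaluate the standard form: now 3*y*sin(y) + 3*cos(y).
Answer: 3*y*sin(y) + 3*cos(y).


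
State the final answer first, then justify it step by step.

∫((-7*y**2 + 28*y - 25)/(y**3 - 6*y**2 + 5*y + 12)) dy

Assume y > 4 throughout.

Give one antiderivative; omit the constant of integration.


The answer is -5*log(y - 4) + log(y - 3) - 3*log(y + 1).
Step 1. Decompose ∫((-7*y**2 + 28*y - 25)/(y**3 - 6*y**2 + 5*y + 12)) dy by partial fractions, (-7*y**2 + 28*y - 25)/(y**3 - 6*y**2 + 5*y + 12) = -3/(y + 1) + 1/(y - 3) - 5/(y - 4): now ∫(-5/(y - 4)) dy + ∫(1/(y - 3)) dy + ∫(-3/(y + 1)) dy.
Step 2. Evaluate the standard form [assuming y > 4]: now -5*log(y - 4) + ∫(1/(y - 3)) dy + ∫(-3/(y + 1)) dy.
Step 3. Evaluate the standard form [assuming y > 3]: now -5*log(y - 4) + log(y - 3) + ∫(-3/(y + 1)) dy.
Step 4. Evaluate the standard form [assuming y > -1]: now -5*log(y - 4) + log(y - 3) - 3*log(y + 1).
Answer: -5*log(y - 4) + log(y - 3) - 3*log(y + 1).


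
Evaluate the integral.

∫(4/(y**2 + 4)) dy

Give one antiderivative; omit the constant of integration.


Answer: 2*atan(y/2).


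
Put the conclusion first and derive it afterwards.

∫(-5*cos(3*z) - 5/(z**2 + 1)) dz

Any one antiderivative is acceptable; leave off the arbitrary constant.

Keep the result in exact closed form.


The answer is -5*sin(3*z)/3 - 5*atan(z).
Step 1. Rewrite: now ∫(-5/(z**2 + 1)) dz + ∫(-5*cos(3*z)) dz.
Step 2. Evaluate the standard form: now -5*atan(z) + ∫(-5*cos(3*z)) dz.
Step 3. Evaluate the standard form: now -5*sin(3*z)/3 - 5*atan(z).
Answer: -5*sin(3*z)/3 - 5*atan(z).


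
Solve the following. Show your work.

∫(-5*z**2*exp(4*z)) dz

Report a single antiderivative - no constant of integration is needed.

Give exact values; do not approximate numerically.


Step 1. Integrate ∫(-5*z**2*exp(4*z)) dz by parts with u = z**2, dv = (-5*exp(4*z)) dz, so v = -5*exp(4*z)/4: now -5*z**2*exp(4*z)/4 + ∫(5*z*exp(4*z)/2) dz.
Step 2. Integrate ∫(5*z*exp(4*z)/2) dz by parts with u = z, dv = (5*exp(4*z)/2) dz, so v = 5*exp(4*z)/8: now -5*z**2*exp(4*z)/4 + 5*z*exp(4*z)/8 + ∫(-5*exp(4*z)/8) dz.
Step 3. Evaluate the standard form: now -5*z**2*exp(4*z)/4 + 5*z*exp(4*z)/8 - 5*exp(4*z)/32.
Answer: -5*z**2*exp(4*z)/4 + 5*z*exp(4*z)/8 - 5*exp(4*z)/32.


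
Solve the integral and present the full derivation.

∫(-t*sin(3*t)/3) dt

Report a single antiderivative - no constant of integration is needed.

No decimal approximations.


Step 1. Integrate ∫(-t*sin(3*t)/3) dt by parts with u = t, dv = (-sin(3*t)/3) dt, so v = cos(3*t)/9: now t*cos(3*t)/9 + ∫(-cos(3*t)/9) dt.
Step 2. Evaluate the standard form: now t*cos(3*t)/9 - sin(3*t)/27.
Answer: t*cos(3*t)/9 - sin(3*t)/27.


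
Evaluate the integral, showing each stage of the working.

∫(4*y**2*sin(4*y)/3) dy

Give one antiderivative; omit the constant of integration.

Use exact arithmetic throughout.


Step 1. Integrate ∫(4*y**2*sin(4*y)/3) dy by parts with u = y**2, dv = (4*sin(4*y)/3) dy, so v = -cos(4*y)/3: now -y**2*cos(4*y)/3 + ∫(2*y*cos(4*y)/3) dy.
Step 2. Integrate ∫(2*y*cos(4*y)/3) dy by parts with u = y, dv = (2*cos(4*y)/3) dy, so v = sin(4*y)/6: now -y**2*cos(4*y)/3 + y*sin(4*y)/6 + ∫(-sin(4*y)/6) dy.
Step 3. Evaluate the standard form: now -y**2*cos(4*y)/3 + y*sin(4*y)/6 + cos(4*y)/24.
Answer: -y**2*cos(4*y)/3 + y*sin(4*y)/6 + cos(4*y)/24.


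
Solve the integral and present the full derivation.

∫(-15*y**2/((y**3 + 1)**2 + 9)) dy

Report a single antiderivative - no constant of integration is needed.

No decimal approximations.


Step 1. Substitute u = y**3 + 1, turning ∫(-15*y**2/((y**3 + 1)**2 + 9)) dy into ∫(-5/(u**2 + 9)) du: now ∫(-5/(u**2 + 9)) du.
Step 2. Evaluate the standard form: now -5*atan(u/3)/3.
Step 3. Substitute back u = y**3 + 1: now -5*atan(y**3/3 + 1/3)/3.
Answer: -5*atan(y**3/3 + 1/3)/3.


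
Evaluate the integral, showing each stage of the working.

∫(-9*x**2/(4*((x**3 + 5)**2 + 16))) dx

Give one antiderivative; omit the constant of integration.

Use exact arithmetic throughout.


Step 1. Substitute u = x**3 + 5, turning ∫(-9*x**2/(4*((x**3 + 5)**2 + 16))) dx into ∫(-3/(4*(u**2 + 16))) du: now ∫(-3/(4*(u**2 + 16))) du.
Step 2. Evaluate the standard form: now -3*atan(u/4)/16.
Step 3. Substitute back u = x**3 + 5: now -3*atan(x**3/4 + 5/4)/16.
Answer: -3*atan(x**3/4 + 5/4)/16.


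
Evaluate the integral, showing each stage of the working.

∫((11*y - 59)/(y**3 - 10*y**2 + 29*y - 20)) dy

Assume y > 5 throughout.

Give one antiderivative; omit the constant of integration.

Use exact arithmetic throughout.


Step 1. Decompose ∫((11*y - 59)/(y**3 - 10*y**2 + 29*y - 20)) dy by partial fractions, (11*y - 59)/(y**3 - 10*y**2 + 29*y - 20) = -4/(y - 1) + 5/(y - 4) - 1/(y - 5): now ∫(-1/(y - 5)) dy + ∫(5/(y - 4)) dy + ∫(-4/(y - 1)) dy.
Step 2. Evaluate the standard form [assuming y > 4]: now 5*log(y - 4) + ∫(-1/(y - 5)) dy + ∫(-4/(y - 1)) dy.
Step 3. Evaluate the standard form [assuming y > 5]: now -log(y - 5) + 5*log(y - 4) + ∫(-4/(y - 1)) dy.
Step 4. Evaluate the standard form [assuming y > 1]: now -log(y - 5) + 5*log(y - 4) - 4*log(y - 1).
Answer: -log(y - 5) + 5*log(y - 4) - 4*log(y - 1).


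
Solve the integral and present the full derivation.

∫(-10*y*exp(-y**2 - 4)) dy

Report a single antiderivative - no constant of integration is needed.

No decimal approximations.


Step 1. Substitute u = y**2 + 4, turning ∫(-10*y*exp(-y**2 - 4)) dy into ∫(-5*exp(-u)) du: now ∫(-5*exp(-u)) du.
Step 2. Evaluate the standard form: now 5*exp(-u).
Step 3. Substitute back u = y**2 + 4: now 5*exp(-y**2 - 4).
Answer: 5*exp(-y**2 - 4).


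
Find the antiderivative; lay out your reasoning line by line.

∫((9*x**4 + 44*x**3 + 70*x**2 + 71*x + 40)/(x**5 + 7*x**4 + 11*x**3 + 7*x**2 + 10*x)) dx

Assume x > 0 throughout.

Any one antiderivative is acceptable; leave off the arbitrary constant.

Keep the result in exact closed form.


Step 1. Decompose ∫((9*x**4 + 44*x**3 + 70*x**2 + 71*x + 40)/(x**5 + 7*x**4 + 11*x**3 + 7*x**2 + 10*x)) dx by partial fractions, (9*x**4 + 44*x**3 + 70*x**2 + 71*x + 40)/(x**5 + 7*x**4 + 11*x**3 + 7*x**2 + 10*x) = 3/(x**2 + 1) + 4/(x + 5) + 1/(x + 2) + 4/x: now ∫(4/x) dx + ∫(1/(x + 2)) dx + ∫(4/(x + 5)) dx + ∫(3/(x**2 + 1)) dx.
Step 2. Evaluate the standard form [assuming x > -5]: now 4*log(x + 5) + ∫(4/x) dx + ∫(1/(x + 2)) dx + ∫(3/(x**2 + 1)) dx.
Step 3. Evaluate the standard form [assuming x > -2]: now log(x + 2) + 4*log(x + 5) + ∫(4/x) dx + ∫(3/(x**2 + 1)) dx.
Step 4. Evaluate the standard form [assuming x > 0]: now 4*log(x) + log(x + 2) + 4*log(x + 5) + ∫(3/(x**2 + 1)) dx.
Step 5. Evaluate the standard form: now 4*log(x) + log(x + 2) + 4*log(x + 5) + 3*atan(x).
Answer: 4*log(x) + log(x + 2) + 4*log(x + 5) + 3*atan(x).


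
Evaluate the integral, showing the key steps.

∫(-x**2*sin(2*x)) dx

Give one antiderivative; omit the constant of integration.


Step 1. Integrate ∫(-x**2*sin(2*x)) dx by parts with u = x**2, dv = (-sin(2*x)) dx, so v = cos(2*x)/2: now x**2*cos(2*x)/2 + ∫(-x*cos(2*x)) dx.
Step 2. Integrate ∫(-x*cos(2*x)) dx by parts with u = x, dv = (-cos(2*x)) dx, so v = -sin(2*x)/2: now x**2*cos(2*x)/2 - x*sin(2*x)/2 + ∫(sin(2*x)/2) dx.
Step 3. Evaluate the standard form: now x**2*cos(2*x)/2 - x*sin(2*x)/2 - cos(2*x)/4.
Answer: x**2*cos(2*x)/2 - x*sin(2*x)/2 - cos(2*x)/4.


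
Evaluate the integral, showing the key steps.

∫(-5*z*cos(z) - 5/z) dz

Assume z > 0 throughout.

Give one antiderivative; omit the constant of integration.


Step 1. Rewrite: now ∫(-5/z) dz + ∫(-5*z*cos(z)) dz.
Step 2. Integrate ∫(-5*z*cos(z)) dz by parts with u = z, dv = (-5*cos(z)) dz, so v = -5*sin(z): now -5*z*sin(z) + ∫(-5/z) dz + ∫(5*sin(z)) dz.
Step 3. Evaluate the standard form: now -5*z*sin(z) - 5*cos(z) + ∫(-5/z) dz.
Step 4. Evaluate the standard form [assuming z > 0]: now -5*z*sin(z) - 5*log(z) - 5*cos(z).
Answer: -5*z*sin(z) - 5*log(z) - 5*cos(z).


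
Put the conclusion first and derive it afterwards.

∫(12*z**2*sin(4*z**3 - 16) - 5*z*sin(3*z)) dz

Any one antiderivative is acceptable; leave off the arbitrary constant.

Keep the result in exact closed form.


The answer is 5*z*cos(3*z)/3 - 5*sin(3*z)/9 - cos(4*z**3 - 16).
Step 1. Rewrite: now ∫(-5*z*sin(3*z)) dz + ∫(12*z**2*sin(4*z**3 - 16)) dz.
Step 2. Substitute u = z**3 - 4, turning ∫(12*z**2*sin(4*z**3 - 16)) dz into ∫(4*sin(4*u)) du: now ∫(-5*z*sin(3*z)) dz + ∫(4*sin(4*u)) du.
Step 3. Evaluate the standard form: now -cos(4*u) + ∫(-5*z*sin(3*z)) dz.
Step 4. Substitute back u = z**3 - 4: now -cos(4*z**3 - 16) + ∫(-5*z*sin(3*z)) dz.
Step 5. Integrate ∫(-5*z*sin(3*z)) dz by parts with u = z, dv = (-5*sin(3*z)) dz, so v = 5*cos(3*z)/3: now 5*z*cos(3*z)/3 - cos(4*z**3 - 16) + ∫(-5*cos(3*z)/3) dz.
Step 6. Evaluate the standard form: now 5*z*cos(3*z)/3 - 5*sin(3*z)/9 - cos(4*z**3 - 16).
Answer: 5*z*cos(3*z)/3 - 5*sin(3*z)/9 - cos(4*z**3 - 16).


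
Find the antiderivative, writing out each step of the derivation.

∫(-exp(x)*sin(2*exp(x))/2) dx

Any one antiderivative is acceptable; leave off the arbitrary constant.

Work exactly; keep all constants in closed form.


Step 1. Substitute u = exp(x), turning ∫(-exp(x)*sin(2*exp(x))/2) dx into ∫(-sin(2*u)/2) du: now ∫(-sin(2*u)/2) du.
Step 2. Evaluate the standard form: now cos(2*u)/4.
Step 3. Substitute back u = exp(x): now cos(2*exp(x))/4.
Answer: cos(2*exp(x))/4.


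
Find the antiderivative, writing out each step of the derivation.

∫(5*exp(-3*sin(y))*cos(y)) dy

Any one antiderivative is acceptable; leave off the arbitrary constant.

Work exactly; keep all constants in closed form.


Step 1. Substitute u = sin(y), turning ∫(5*exp(-3*sin(y))*cos(y)) dy into ∫(5*exp(-3*u)) du: now ∫(5*exp(-3*u)) du.
Step 2. Evaluate the standard form: now -5*exp(-3*u)/3.
Step 3. Substitute back u = sin(y): now -5*exp(-3*sin(y))/3.
Answer: -5*exp(-3*sin(y))/3.


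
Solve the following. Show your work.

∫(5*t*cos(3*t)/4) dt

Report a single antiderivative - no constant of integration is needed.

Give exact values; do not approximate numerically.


Step 1. Integrate ∫(5*t*cos(3*t)/4) dt by parts with u = t, dv = (5*cos(3*t)/4) dt, so v = 5*sin(3*t)/12: now 5*t*sin(3*t)/12 + ∫(-5*sin(3*t)/12) dt.
Step 2. Evaluate the standard form: now 5*t*sin(3*t)/12 + 5*cos(3*t)/36.
Answer: 5*t*sin(3*t)/12 + 5*cos(3*t)/36.


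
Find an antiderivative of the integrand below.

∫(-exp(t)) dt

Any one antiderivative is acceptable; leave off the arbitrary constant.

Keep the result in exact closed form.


Answer: -exp(t).


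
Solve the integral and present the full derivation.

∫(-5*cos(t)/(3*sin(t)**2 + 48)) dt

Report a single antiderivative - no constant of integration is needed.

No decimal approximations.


Step 1. Substitute u = sin(t), turning ∫(-5*cos(t)/(3*sin(t)**2 + 48)) dt into ∫(-5/(3*(u**2 + 16))) du: now ∫(-5/(3*(u**2 + 16))) du.
Step 2. Evaluate the standard form: now -5*atan(u/4)/12.
Step 3. Substitute back u = sin(t): now -5*atan(sin(t)/4)/12.
Answer: -5*atan(sin(t)/4)/12.


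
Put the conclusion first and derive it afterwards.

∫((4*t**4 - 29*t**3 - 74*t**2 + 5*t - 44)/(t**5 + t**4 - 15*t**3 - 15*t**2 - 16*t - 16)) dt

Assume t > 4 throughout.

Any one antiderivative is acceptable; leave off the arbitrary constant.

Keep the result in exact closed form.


The answer is -3*log(t - 4) + 3*log(t + 1) + 4*log(t + 4) - 2*atan(t).
Step 1. Decompose ∫((4*t**4 - 29*t**3 - 74*t**2 + 5*t - 44)/(t**5 + t**4 - 15*t**3 - 15*t**2 - 16*t - 16)) dt by partial fractions, (4*t**4 - 29*t**3 - 74*t**2 + 5*t - 44)/(t**5 + t**4 - 15*t**3 - 15*t**2 - 16*t - 16) = -2/(t**2 + 1) + 4/(t + 4) + 3/(t + 1) - 3/(t - 4): now ∫(-3/(t - 4)) dt + ∫(3/(t + 1)) dt + ∫(4/(t + 4)) dt + ∫(-2/(t**2 + 1)) dt.
Step 2. Evaluate the standard form [assuming t > 4]: now -3*log(t - 4) + ∫(3/(t + 1)) dt + ∫(4/(t + 4)) dt + ∫(-2/(t**2 + 1)) dt.
Step 3. Evaluate the standard form [assuming t > -1]: now -3*log(t - 4) + 3*log(t + 1) + ∫(4/(t + 4)) dt + ∫(-2/(t**2 + 1)) dt.
Step 4. Evaluate the standard form [assuming t > -4]: now -3*log(t - 4) + 3*log(t + 1) + 4*log(t + 4) + ∫(-2/(t**2 + 1)) dt.
Step 5. Evaluate the standard form: now -3*log(t - 4) + 3*log(t + 1) + 4*log(t + 4) - 2*atan(t).
Answer: -3*log(t - 4) + 3*log(t + 1) + 4*log(t + 4) - 2*atan(t).


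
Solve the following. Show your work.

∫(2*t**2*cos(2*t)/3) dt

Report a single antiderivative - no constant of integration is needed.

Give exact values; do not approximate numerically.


Step 1. Integrate ∫(2*t**2*cos(2*t)/3) dt by parts with u = t**2, dv = (2*cos(2*t)/3) dt, so v = sin(2*t)/3: now t**2*sin(2*t)/3 + ∫(-2*t*sin(2*t)/3) dt.
Step 2. Integrate ∫(-2*t*sin(2*t)/3) dt by parts with u = t, dv = (-2*sin(2*t)/3) dt, so v = cos(2*t)/3: now t**2*sin(2*t)/3 + t*cos(2*t)/3 + ∫(-cos(2*t)/3) dt.
Step 3. Evaluate the standard form: now t**2*sin(2*t)/3 + t*cos(2*t)/3 - sin(2*t)/6.
Answer: t**2*sin(2*t)/3 + t*cos(2*t)/3 - sin(2*t)/6.


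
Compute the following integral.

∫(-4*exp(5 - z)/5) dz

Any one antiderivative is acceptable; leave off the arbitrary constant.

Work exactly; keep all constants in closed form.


Answer: 4*exp(5 - z)/5.


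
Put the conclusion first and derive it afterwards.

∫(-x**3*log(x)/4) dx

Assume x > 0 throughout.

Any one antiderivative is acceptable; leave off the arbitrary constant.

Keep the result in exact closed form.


The answer is -x**4*log(x)/16 + x**4/64.
Step 1. Integrate ∫(-x**3*log(x)/4) dx by parts with u = log(x), dv = (-x**3/4) dx, so v = -x**4/16 [assuming x > 0]: now -x**4*log(x)/16 + ∫(x**3/16) dx.
Step 2. Evaluate the standard form: now -x**4*log(x)/16 + x**4/64.
Answer: -x**4*log(x)/16 + x**4/64.


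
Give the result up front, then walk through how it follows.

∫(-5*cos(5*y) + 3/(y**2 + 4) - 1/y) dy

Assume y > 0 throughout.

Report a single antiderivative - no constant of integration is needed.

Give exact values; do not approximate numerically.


The answer is -log(y) - sin(5*y) + 3*atan(y/2)/2.
Step 1. Rewrite: now ∫(-1/y) dy + ∫(3/(y**2 + 4)) dy + ∫(-5*cos(5*y)) dy.
Step 2. Evaluate the standard form [assuming y > 0]: now -log(y) + ∫(3/(y**2 + 4)) dy + ∫(-5*cos(5*y)) dy.
Step 3. Evaluate the standard form: now -log(y) - sin(5*y) + ∫(3/(y**2 + 4)) dy.
Step 4. Evaluate the standard form: now -log(y) - sin(5*y) + 3*atan(y/2)/2.
Answer: -log(y) - sin(5*y) + 3*atan(y/2)/2.


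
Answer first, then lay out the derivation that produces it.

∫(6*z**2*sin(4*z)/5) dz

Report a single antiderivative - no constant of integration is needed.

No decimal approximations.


The answer is -3*z**2*cos(4*z)/10 + 3*z*sin(4*z)/20 + 3*cos(4*z)/80.
Step 1. Integrate ∫(6*z**2*sin(4*z)/5) dz by parts with u = z**2, dv = (6*sin(4*z)/5) dz, so v = -3*cos(4*z)/10: now -3*z**2*cos(4*z)/10 + ∫(3*z*cos(4*z)/5) dz.
Step 2. Integrate ∫(3*z*cos(4*z)/5) dz by parts with u = z, dv = (3*cos(4*z)/5) dz, so v = 3*sin(4*z)/20: now -3*z**2*cos(4*z)/10 + 3*z*sin(4*z)/20 + ∫(-3*sin(4*z)/20) dz.
Step 3. Evaluate the standard form: now -3*z**2*cos(4*z)/10 + 3*z*sin(4*z)/20 + 3*cos(4*z)/80.
Answer: -3*z**2*cos(4*z)/10 + 3*z*sin(4*z)/20 + 3*cos(4*z)/80.


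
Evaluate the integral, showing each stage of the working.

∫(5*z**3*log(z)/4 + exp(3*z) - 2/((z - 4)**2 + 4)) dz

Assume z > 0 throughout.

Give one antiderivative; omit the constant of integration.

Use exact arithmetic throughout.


Step 1. Rewrite: now ∫(5*z**3*log(z)/4) dz + ∫(-2/((z - 4)**2 + 4)) dz + ∫(exp(3*z)) dz.
Step 2. Substitute u = z - 4, turning ∫(-2/((z - 4)**2 + 4)) dz into ∫(-2/(u**2 + 4)) du: now ∫(5*z**3*log(z)/4) dz + ∫(-2/(u**2 + 4)) du + ∫(exp(3*z)) dz.
Step 3. Evaluate the standard form: now -atan(u/2) + ∫(5*z**3*log(z)/4) dz + ∫(exp(3*z)) dz.
Step 4. Substitute back u = z - 4: now -atan(z/2 - 2) + ∫(5*z**3*log(z)/4) dz + ∫(exp(3*z)) dz.
Step 5. Evaluate the standard form: now exp(3*z)/3 - atan(z/2 - 2) + ∫(5*z**3*log(z)/4) dz.
Step 6. Integrate ∫(5*z**3*log(z)/4) dz by parts with u = log(z), dv = (5*z**3/4) dz, so v = 5*z**4/16 [assuming z > 0]: now 5*z**4*log(z)/16 + exp(3*z)/3 - atan(z/2 - 2) + ∫(-5*z**3/16) dz.
Step 7. Evaluate the standard form: now 5*z**4*log(z)/16 - 5*z**4/64 + exp(3*z)/3 - atan(z/2 - 2).
Answer: 5*z**4*log(z)/16 - 5*z**4/64 + exp(3*z)/3 - atan(z/2 - 2).


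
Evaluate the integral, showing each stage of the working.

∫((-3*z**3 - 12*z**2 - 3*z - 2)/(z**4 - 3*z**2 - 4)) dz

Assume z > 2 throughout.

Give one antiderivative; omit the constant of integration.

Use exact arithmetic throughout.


Step 1. Decompose ∫((-3*z**3 - 12*z**2 - 3*z - 2)/(z**4 - 3*z**2 - 4)) dz by partial fractions, (-3*z**3 - 12*z**2 - 3*z - 2)/(z**4 - 3*z**2 - 4) = -2/(z**2 + 1) + 1/(z + 2) - 4/(z - 2): now ∫(-4/(z - 2)) dz + ∫(1/(z + 2)) dz + ∫(-2/(z**2 + 1)) dz.
Step 2. Evaluate the standard form [assuming z > -2]: now log(z + 2) + ∫(-4/(z - 2)) dz + ∫(-2/(z**2 + 1)) dz.
Step 3. Evaluate the standard form [assuming z > 2]: now -4*log(z - 2) + log(z + 2) + ∫(-2/(z**2 + 1)) dz.
Step 4. Evaluate the standard form: now -4*log(z - 2) + log(z + 2) - 2*atan(z).
Answer: -4*log(z - 2) + log(z + 2) - 2*atan(z).


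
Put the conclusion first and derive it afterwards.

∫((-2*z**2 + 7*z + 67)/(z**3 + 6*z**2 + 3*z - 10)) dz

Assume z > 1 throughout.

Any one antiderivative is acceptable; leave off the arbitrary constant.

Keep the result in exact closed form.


The answer is 4*log(z - 1) - 5*log(z + 2) - log(z + 5).
Step 1. Decompose ∫((-2*z**2 + 7*z + 67)/(z**3 + 6*z**2 + 3*z - 10)) dz by partial fractions, (-2*z**2 + 7*z + 67)/(z**3 + 6*z**2 + 3*z - 10) = -1/(z + 5) - 5/(z + 2) + 4/(z - 1): now ∫(4/(z - 1)) dz + ∫(-5/(z + 2)) dz + ∫(-1/(z + 5)) dz.
Step 2. Evaluate the standard form [assuming z > -2]: now -5*log(z + 2) + ∫(4/(z - 1)) dz + ∫(-1/(z + 5)) dz.
Step 3. Evaluate the standard form [assuming z > -5]: now -5*log(z + 2) - log(z + 5) + ∫(4/(z - 1)) dz.
Step 4. Evaluate the standard form [assuming z > 1]: now 4*log(z - 1) - 5*log(z + 2) - log(z + 5).
Answer: 4*log(z - 1) - 5*log(z + 2) - log(z + 5).


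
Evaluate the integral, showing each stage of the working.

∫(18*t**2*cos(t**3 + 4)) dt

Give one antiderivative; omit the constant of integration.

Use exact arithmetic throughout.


Step 1. Substitute u = t**3 + 4, turning ∫(18*t**2*cos(t**3 + 4)) dt into ∫(6*cos(u)) du: now ∫(6*cos(u)) du.
Step 2. Evaluate the standard form: now 6*sin(u).
Step 3. Substitute back u = t**3 + 4: now 6*sin(t**3 + 4).
Answer: 6*sin(t**3 + 4).


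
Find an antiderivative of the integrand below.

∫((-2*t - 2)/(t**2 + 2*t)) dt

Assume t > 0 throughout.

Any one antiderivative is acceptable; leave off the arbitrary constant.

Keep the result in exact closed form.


Answer: -log(t) - log(t + 2).


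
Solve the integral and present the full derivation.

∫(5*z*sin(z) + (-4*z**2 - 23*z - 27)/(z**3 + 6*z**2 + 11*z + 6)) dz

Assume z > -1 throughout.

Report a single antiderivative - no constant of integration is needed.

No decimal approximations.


Step 1. Rewrite: now ∫(5*z*sin(z)) dz + ∫((-4*z**2 - 23*z - 27)/(z**3 + 6*z**2 + 11*z + 6)) dz.
Step 2. Integrate ∫(5*z*sin(z)) dz by parts with u = z, dv = (5*sin(z)) dz, so v = -5*cos(z): now -5*z*cos(z) + ∫((-4*z**2 - 23*z - 27)/(z**3 + 6*z**2 + 11*z + 6)) dz + ∫(5*cos(z)) dz.
Step 3. Evaluate the standard form: now -5*z*cos(z) + 5*sin(z) + ∫((-4*z**2 - 23*z - 27)/(z**3 + 6*z**2 + 11*z + 6)) dz.
Step 4. Decompose ∫((-4*z**2 - 23*z - 27)/(z**3 + 6*z**2 + 11*z + 6)) dz by partial fractions, (-4*z**2 - 23*z - 27)/(z**3 + 6*z**2 + 11*z + 6) = 3/(z + 3) - 3/(z + 2) - 4/(z + 1): now -5*z*cos(z) + 5*sin(z) + ∫(-4/(z + 1)) dz + ∫(-3/(z + 2)) dz + ∫(3/(z + 3)) dz.
Step 5. Evaluate the standard form [assuming z > -3]: now -5*z*cos(z) + 3*log(z + 3) + 5*sin(z) + ∫(-4/(z + 1)) dz + ∫(-3/(z + 2)) dz.
Step 6. Evaluate the standard form [assuming z > -1]: now -5*z*cos(z) - 4*log(z + 1) + 3*log(z + 3) + 5*sin(z) + ∫(-3/(z + 2)) dz.
Step 7. Evaluate the standard form [assuming z > -2]: now -5*z*cos(z) - 4*log(z + 1) - 3*log(z + 2) + 3*log(z + 3) + 5*sin(z).
Answer: -5*z*cos(z) - 4*log(z + 1) - 3*log(z + 2) + 3*log(z + 3) + 5*sin(z).


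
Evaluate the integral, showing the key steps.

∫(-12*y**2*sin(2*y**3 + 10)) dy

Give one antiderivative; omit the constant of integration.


Step 1. Substitute u = y**3 + 5, turning ∫(-12*y**2*sin(2*y**3 + 10)) dy into ∫(-4*sin(2*u)) du: now ∫(-4*sin(2*u)) du.
Step 2. Evaluate the standard form: now 2*cos(2*u).
Step 3. Substitute back u = y**3 + 5: now 2*cos(2*y**3 + 10).
Answer: 2*cos(2*y**3 + 10).


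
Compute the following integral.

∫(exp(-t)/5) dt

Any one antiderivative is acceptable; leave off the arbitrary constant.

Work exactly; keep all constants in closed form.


Answer: -exp(-t)/5.


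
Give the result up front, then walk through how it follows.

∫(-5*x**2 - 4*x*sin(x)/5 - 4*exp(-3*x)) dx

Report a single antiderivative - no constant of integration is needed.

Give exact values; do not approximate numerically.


The answer is -5*x**3/3 + 4*x*cos(x)/5 - 4*sin(x)/5 + 4*exp(-3*x)/3.
Step 1. Rewrite: now ∫(-5*x**2) dx + ∫(-4*x*sin(x)/5) dx + ∫(-4*exp(-3*x)) dx.
Step 2. Evaluate the standard form: now ∫(-5*x**2) dx + ∫(-4*x*sin(x)/5) dx + 4*exp(-3*x)/3.
Step 3. Evaluate the standard form: now -5*x**3/3 + ∫(-4*x*sin(x)/5) dx + 4*exp(-3*x)/3.
Step 4. Integrate ∫(-4*x*sin(x)/5) dx by parts with u = x, dv = (-4*sin(x)/5) dx, so v = 4*cos(x)/5: now -5*x**3/3 + 4*x*cos(x)/5 + ∫(-4*cos(x)/5) dx + 4*exp(-3*x)/3.
Step 5. Evaluate the standard form: now -5*x**3/3 + 4*x*cos(x)/5 - 4*sin(x)/5 + 4*exp(-3*x)/3.
Answer: -5*x**3/3 + 4*x*cos(x)/5 - 4*sin(x)/5 + 4*exp(-3*x)/3.


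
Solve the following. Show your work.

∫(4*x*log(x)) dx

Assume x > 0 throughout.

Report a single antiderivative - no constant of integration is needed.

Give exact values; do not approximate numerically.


Step 1. Integrate ∫(4*x*log(x)) dx by parts with u = log(x), dv = (4*x) dx, so v = 2*x**2 [assuming x > 0]: now 2*x**2*log(x) + ∫(-2*x) dx.
Step 2. Evaluate the standard form: now 2*x**2*log(x) - x**2.
Answer: 2*x**2*log(x) - x**2.


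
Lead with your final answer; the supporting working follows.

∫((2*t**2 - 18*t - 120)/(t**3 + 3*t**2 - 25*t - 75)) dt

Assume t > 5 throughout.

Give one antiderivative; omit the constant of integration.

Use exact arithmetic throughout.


The answer is -2*log(t - 5) + 3*log(t + 3) + log(t + 5).
Step 1. Decompose ∫((2*t**2 - 18*t - 120)/(t**3 + 3*t**2 - 25*t - 75)) dt by partial fractions, (2*t**2 - 18*t - 120)/(t**3 + 3*t**2 - 25*t - 75) = 1/(t + 5) + 3/(t + 3) - 2/(t - 5): now ∫(-2/(t - 5)) dt + ∫(3/(t + 3)) dt + ∫(1/(t + 5)) dt.
Step 2. Evaluate the standard form [assuming t > 5]: now -2*log(t - 5) + ∫(3/(t + 3)) dt + ∫(1/(t + 5)) dt.
Step 3. Evaluate the standard form [assuming t > -3]: now -2*log(t - 5) + 3*log(t + 3) + ∫(1/(t + 5)) dt.
Step 4. Evaluate the standard form [assuming t > -5]: now -2*log(t - 5) + 3*log(t + 3) + log(t + 5).
Answer: -2*log(t - 5) + 3*log(t + 3) + log(t + 5).


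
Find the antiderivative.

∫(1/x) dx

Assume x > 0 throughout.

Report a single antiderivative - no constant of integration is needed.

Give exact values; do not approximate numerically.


Answer: log(x).


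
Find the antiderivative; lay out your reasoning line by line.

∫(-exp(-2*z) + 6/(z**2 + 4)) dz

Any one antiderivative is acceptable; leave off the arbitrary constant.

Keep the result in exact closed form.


Step 1. Rewrite: now ∫(6/(z**2 + 4)) dz + ∫(-exp(-2*z)) dz.
Step 2. Evaluate the standard form: now ∫(6/(z**2 + 4)) dz + exp(-2*z)/2.
Step 3. Evaluate the standard form: now 3*atan(z/2) + exp(-2*z)/2.
Answer: 3*atan(z/2) + exp(-2*z)/2.


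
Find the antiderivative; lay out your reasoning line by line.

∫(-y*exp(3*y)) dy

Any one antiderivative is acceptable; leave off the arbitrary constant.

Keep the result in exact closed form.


Step 1. Integrate ∫(-y*exp(3*y)) dy by parts with u = y, dv = (-exp(3*y)) dy, so v = -exp(3*y)/3: now -y*exp(3*y)/3 + ∫(exp(3*y)/3) dy.
Step 2. Evaluate the standard form: now -y*exp(3*y)/3 + exp(3*y)/9.
Answer: -y*exp(3*y)/3 + exp(3*y)/9.


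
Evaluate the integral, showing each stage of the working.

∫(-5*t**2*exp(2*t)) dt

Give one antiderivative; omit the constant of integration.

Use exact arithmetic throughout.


Step 1. Integrate ∫(-5*t**2*exp(2*t)) dt by parts with u = t**2, dv = (-5*exp(2*t)) dt, so v = -5*exp(2*t)/2: now -5*t**2*exp(2*t)/2 + ∫(5*t*exp(2*t)) dt.
Step 2. Integrate ∫(5*t*exp(2*t)) dt by parts with u = t, dv = (5*exp(2*t)) dt, so v = 5*exp(2*t)/2: now -5*t**2*exp(2*t)/2 + 5*t*exp(2*t)/2 + ∫(-5*exp(2*t)/2) dt.
Step 3. Evaluate the standard form: now -5*t**2*exp(2*t)/2 + 5*t*exp(2*t)/2 - 5*exp(2*t)/4.
Answer: -5*t**2*exp(2*t)/2 + 5*t*exp(2*t)/2 - 5*exp(2*t)/4.


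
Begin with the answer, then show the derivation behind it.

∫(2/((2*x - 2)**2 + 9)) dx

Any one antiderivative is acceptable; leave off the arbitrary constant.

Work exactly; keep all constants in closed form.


The answer is atan(2*x/3 - 2/3)/3.
Step 1. Substitute u = 2*x - 2, turning ∫(2/((2*x - 2)**2 + 9)) dx into ∫(1/(u**2 + 9)) du: now ∫(1/(u**2 + 9)) du.
Step 2. Evaluate the standard form: now atan(u/3)/3.
Step 3. Substitute back u = 2*x - 2: now atan(2*x/3 - 2/3)/3.
Answer: atan(2*x/3 - 2/3)/3.


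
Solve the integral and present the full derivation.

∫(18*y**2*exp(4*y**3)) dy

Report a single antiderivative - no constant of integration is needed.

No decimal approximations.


Step 1. Substitute u = y**3, turning ∫(18*y**2*exp(4*y**3)) dy into ∫(6*exp(4*u)) du: now ∫(6*exp(4*u)) du.
Step 2. Evaluate the standard form: now 3*exp(4*u)/2.
Step 3. Substitute back u = y**3: now 3*exp(4*y**3)/2.
Answer: 3*exp(4*y**3)/2.


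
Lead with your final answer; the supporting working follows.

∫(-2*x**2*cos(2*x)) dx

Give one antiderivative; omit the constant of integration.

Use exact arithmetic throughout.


The answer is -x**2*sin(2*x) - x*cos(2*x) + sin(2*x)/2.
Step 1. Integrate ∫(-2*x**2*cos(2*x)) dx by parts with u = x**2, dv = (-2*cos(2*x)) dx, so v = -sin(2*x): now -x**2*sin(2*x) + ∫(2*x*sin(2*x)) dx.
Step 2. Integrate ∫(2*x*sin(2*x)) dx by parts with u = x, dv = (2*sin(2*x)) dx, so v = -cos(2*x): now -x**2*sin(2*x) - x*cos(2*x) + ∫(cos(2*x)) dx.
Step 3. Evaluate the standard form: now -x**2*sin(2*x) - x*cos(2*x) + sin(2*x)/2.
Answer: -x**2*sin(2*x) - x*cos(2*x) + sin(2*x)/2.


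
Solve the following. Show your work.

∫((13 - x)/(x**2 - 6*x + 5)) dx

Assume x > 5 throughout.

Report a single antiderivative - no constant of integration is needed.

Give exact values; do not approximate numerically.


Step 1. Decompose ∫((13 - x)/(x**2 - 6*x + 5)) dx by partial fractions, (13 - x)/(x**2 - 6*x + 5) = -3/(x - 1) + 2/(x - 5): now ∫(2/(x - 5)) dx + ∫(-3/(x - 1)) dx.
Step 2. Evaluate the standard form [assuming x > 1]: now -3*log(x - 1) + ∫(2/(x - 5)) dx.
Step 3. Evaluate the standard form [assuming x > 5]: now 2*log(x - 5) - 3*log(x - 1).
Answer: 2*log(x - 5) - 3*log(x - 1).


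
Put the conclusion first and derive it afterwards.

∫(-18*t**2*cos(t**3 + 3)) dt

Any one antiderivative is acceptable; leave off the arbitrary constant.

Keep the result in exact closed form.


The answer is -6*sin(t**3 + 3).
Step 1. Substitute u = t**3 + 3, turning ∫(-18*t**2*cos(t**3 + 3)) dt into ∫(-6*cos(u)) du: now ∫(-6*cos(u)) du.
Step 2. Evaluate the standard form: now -6*sin(u).
Step 3. Substitute back u = t**3 + 3: now -6*sin(t**3 + 3).
Answer: -6*sin(t**3 + 3).


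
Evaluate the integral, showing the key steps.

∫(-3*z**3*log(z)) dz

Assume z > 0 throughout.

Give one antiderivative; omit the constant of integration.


Step 1. Integrate ∫(-3*z**3*log(z)) dz by parts with u = log(z), dv = (-3*z**3) dz, so v = -3*z**4/4 [assuming z > 0]: now -3*z**4*log(z)/4 + ∫(3*z**3/4) dz.
Step 2. Evaluate the standard form: now -3*z**4*log(z)/4 + 3*z**4/16.
Answer: -3*z**4*log(z)/4 + 3*z**4/16.


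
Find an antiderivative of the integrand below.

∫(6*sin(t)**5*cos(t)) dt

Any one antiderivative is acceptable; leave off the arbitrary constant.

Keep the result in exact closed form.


Answer: sin(t)**6.


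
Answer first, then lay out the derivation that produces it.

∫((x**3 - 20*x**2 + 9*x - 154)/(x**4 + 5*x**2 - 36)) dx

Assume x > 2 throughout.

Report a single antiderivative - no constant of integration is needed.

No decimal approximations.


The answer is -4*log(x - 2) + 5*log(x + 2) - 2*atan(x/3)/3.
Step 1. Decompose ∫((x**3 - 20*x**2 + 9*x - 154)/(x**4 + 5*x**2 - 36)) dx by partial fractions, (x**3 - 20*x**2 + 9*x - 154)/(x**4 + 5*x**2 - 36) = -2/(x**2 + 9) + 5/(x + 2) - 4/(x - 2): now ∫(-4/(x - 2)) dx + ∫(5/(x + 2)) dx + ∫(-2/(x**2 + 9)) dx.
Step 2. Evaluate the standard form [assuming x > 2]: now -4*log(x - 2) + ∫(5/(x + 2)) dx + ∫(-2/(x**2 + 9)) dx.
Step 3. Evaluate the standard form [assuming x > -2]: now -4*log(x - 2) + 5*log(x + 2) + ∫(-2/(x**2 + 9)) dx.
Step 4. Evaluate the standard form: now -4*log(x - 2) + 5*log(x + 2) - 2*atan(x/3)/3.
Answer: -4*log(x - 2) + 5*log(x + 2) - 2*atan(x/3)/3.


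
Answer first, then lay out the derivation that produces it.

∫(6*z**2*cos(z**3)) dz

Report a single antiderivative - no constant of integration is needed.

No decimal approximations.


The answer is 2*sin(z**3).
Step 1. Substitute u = z**3, turning ∫(6*z**2*cos(z**3)) dz into ∫(2*cos(u)) du: now ∫(2*cos(u)) du.
Step 2. Evaluate the standard form: now 2*sin(u).
Step 3. Substitute back u = z**3: now 2*sin(z**3).
Answer: 2*sin(z**3).


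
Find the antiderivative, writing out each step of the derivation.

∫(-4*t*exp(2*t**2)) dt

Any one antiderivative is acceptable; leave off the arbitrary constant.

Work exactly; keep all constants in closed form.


Step 1. Substitute u = t**2, turning ∫(-4*t*exp(2*t**2)) dt into ∫(-2*exp(2*u)) du: now ∫(-2*exp(2*u)) du.
Step 2. Evaluate the standard form: now -exp(2*u).
Step 3. Substitute back u = t**2: now -exp(2*t**2).
Answer: -exp(2*t**2).


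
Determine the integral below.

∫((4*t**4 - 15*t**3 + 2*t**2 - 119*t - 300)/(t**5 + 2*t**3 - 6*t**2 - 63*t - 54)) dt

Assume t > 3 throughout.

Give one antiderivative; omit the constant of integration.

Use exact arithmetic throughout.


Answer: -2*log(t - 3) + 4*log(t + 1) + 2*log(t + 2) - atan(t/3)/3.


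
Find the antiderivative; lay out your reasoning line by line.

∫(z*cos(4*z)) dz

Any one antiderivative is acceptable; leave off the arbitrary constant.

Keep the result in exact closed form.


Step 1. Integrate ∫(z*cos(4*z)) dz by parts with u = z, dv = (cos(4*z)) dz, so v = sin(4*z)/4: now z*sin(4*z)/4 + ∫(-sin(4*z)/4) dz.
Step 2. Evaluate the standard form: now z*sin(4*z)/4 + cos(4*z)/16.
Answer: z*sin(4*z)/4 + cos(4*z)/16.


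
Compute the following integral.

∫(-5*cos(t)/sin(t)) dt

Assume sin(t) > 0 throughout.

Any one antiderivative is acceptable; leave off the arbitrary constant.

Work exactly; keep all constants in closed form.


Answer: -5*log(sin(t)).


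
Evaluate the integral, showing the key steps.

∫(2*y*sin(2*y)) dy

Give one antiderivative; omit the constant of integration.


Step 1. Integrate ∫(2*y*sin(2*y)) dy by parts with u = y, dv = (2*sin(2*y)) dy, so v = -cos(2*y): now -y*cos(2*y) + ∫(cos(2*y)) dy.
Step 2. Evaluate the standard form: now -y*cos(2*y) + sin(2*y)/2.
Answer: -y*cos(2*y) + sin(2*y)/2.


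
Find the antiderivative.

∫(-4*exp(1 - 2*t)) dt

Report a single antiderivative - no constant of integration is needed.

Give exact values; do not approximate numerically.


Answer: 2*exp(1 - 2*t).


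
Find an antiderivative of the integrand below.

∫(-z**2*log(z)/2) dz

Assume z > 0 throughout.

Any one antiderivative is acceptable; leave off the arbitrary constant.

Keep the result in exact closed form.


Answer: -z**3*log(z)/6 + z**3/18.


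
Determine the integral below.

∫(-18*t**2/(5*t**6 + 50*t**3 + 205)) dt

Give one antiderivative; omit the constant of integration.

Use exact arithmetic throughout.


Answer: -3*atan(t**3/4 + 5/4)/10.


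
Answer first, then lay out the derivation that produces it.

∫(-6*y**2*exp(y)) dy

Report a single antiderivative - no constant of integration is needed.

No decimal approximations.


The answer is -6*y**2*exp(y) + 12*y*exp(y) - 12*exp(y).
Step 1. Integrate ∫(-6*y**2*exp(y)) dy by parts with u = y**2, dv = (-6*exp(y)) dy, so v = -6*exp(y): now -6*y**2*exp(y) + ∫(12*y*exp(y)) dy.
Step 2. Integrate ∫(12*y*exp(y)) dy by parts with u = y, dv = (12*exp(y)) dy, so v = 12*exp(y): now -6*y**2*exp(y) + 12*y*exp(y) + ∫(-12*exp(y)) dy.
Step 3. Evaluate the standard form: now -6*y**2*exp(y) + 12*y*exp(y) - 12*exp(y).
Answer: -6*y**2*exp(y) + 12*y*exp(y) - 12*exp(y).


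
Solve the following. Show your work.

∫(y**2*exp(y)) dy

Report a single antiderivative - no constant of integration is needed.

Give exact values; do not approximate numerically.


Step 1. Integrate ∫(y**2*exp(y)) dy by parts with u = y**2, dv = (exp(y)) dy, so v = exp(y): now y**2*exp(y) + ∫(-2*y*exp(y)) dy.
Step 2. Integrate ∫(-2*y*exp(y)) dy by parts with u = y, dv = (-2*exp(y)) dy, so v = -2*exp(y): now y**2*exp(y) - 2*y*exp(y) + ∫(2*exp(y)) dy.
Step 3. Evaluate the standard form: now y**2*exp(y) - 2*y*exp(y) + 2*exp(y).
Answer: y**2*exp(y) - 2*y*exp(y) + 2*exp(y).


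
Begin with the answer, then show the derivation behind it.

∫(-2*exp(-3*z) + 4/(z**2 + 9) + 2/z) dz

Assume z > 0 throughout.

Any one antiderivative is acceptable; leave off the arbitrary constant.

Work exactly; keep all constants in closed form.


The answer is 2*log(z) + 4*atan(z/3)/3 + 2*exp(-3*z)/3.
Step 1. Rewrite: now ∫(2/z) dz + ∫(4/(z**2 + 9)) dz + ∫(-2*exp(-3*z)) dz.
Step 2. Evaluate the standard form: now ∫(2/z) dz + ∫(4/(z**2 + 9)) dz + 2*exp(-3*z)/3.
Step 3. Evaluate the standard form [assuming z > 0]: now 2*log(z) + ∫(4/(z**2 + 9)) dz + 2*exp(-3*z)/3.
Step 4. Evaluate the standard form: now 2*log(z) + 4*atan(z/3)/3 + 2*exp(-3*z)/3.
Answer: 2*log(z) + 4*atan(z/3)/3 + 2*exp(-3*z)/3.


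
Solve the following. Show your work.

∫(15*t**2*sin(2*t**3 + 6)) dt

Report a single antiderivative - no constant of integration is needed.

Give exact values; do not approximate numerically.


Step 1. Substitute u = t**3 + 3, turning ∫(15*t**2*sin(2*t**3 + 6)) dt into ∫(5*sin(2*u)) du: now ∫(5*sin(2*u)) du.
Step 2. Evaluate the standard form: now -5*cos(2*u)/2.
Step 3. Substitute back u = t**3 + 3: now -5*cos(2*t**3 + 6)/2.
Answer: -5*cos(2*t**3 + 6)/2.


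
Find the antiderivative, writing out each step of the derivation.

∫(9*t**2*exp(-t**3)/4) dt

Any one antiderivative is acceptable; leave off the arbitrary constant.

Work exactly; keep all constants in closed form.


Step 1. Substitute u = t**3, turning ∫(9*t**2*exp(-t**3)/4) dt into ∫(3*exp(-u)/4) du: now ∫(3*exp(-u)/4) du.
Step 2. Evaluate the standard form: now -3*exp(-u)/4.
Step 3. Substitute back u = t**3: now -3*exp(-t**3)/4.
Answer: -3*exp(-t**3)/4.


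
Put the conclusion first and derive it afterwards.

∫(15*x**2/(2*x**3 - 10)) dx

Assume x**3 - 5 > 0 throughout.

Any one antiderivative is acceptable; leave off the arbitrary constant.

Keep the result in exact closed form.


The answer is 5*log(x**3 - 5)/2.
Step 1. Substitute u = x**3 - 5, turning ∫(15*x**2/(2*x**3 - 10)) dx into ∫(5/(2*u)) du: now ∫(5/(2*u)) du.
Step 2. Evaluate the standard form [assuming u > 0]: now 5*log(u)/2.
Step 3. Substitute back u = x**3 - 5: now 5*log(x**3 - 5)/2.
Answer: 5*log(x**3 - 5)/2.
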